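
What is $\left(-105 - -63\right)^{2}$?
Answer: $1764$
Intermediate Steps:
$\left(-105 - -63\right)^{2} = \left(-105 + \left(11 + 52\right)\right)^{2} = \left(-105 + 63\right)^{2} = \left(-42\right)^{2} = 1764$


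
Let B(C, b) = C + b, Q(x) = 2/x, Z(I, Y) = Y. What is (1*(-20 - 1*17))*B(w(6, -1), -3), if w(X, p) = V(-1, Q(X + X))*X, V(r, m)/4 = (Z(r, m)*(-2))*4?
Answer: 1295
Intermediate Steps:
V(r, m) = -32*m (V(r, m) = 4*((m*(-2))*4) = 4*(-2*m*4) = 4*(-8*m) = -32*m)
w(X, p) = -32 (w(X, p) = (-64/(X + X))*X = (-64/(2*X))*X = (-64*1/(2*X))*X = (-32/X)*X = -32)
(1*(-20 - 1*17))*B(w(6, -1), -3) = (1*(-20 - 1*17))*(-32 - 3) = (1*(-20 - 17))*(-35) = (1*(-37))*(-35) = -37*(-35) = 1295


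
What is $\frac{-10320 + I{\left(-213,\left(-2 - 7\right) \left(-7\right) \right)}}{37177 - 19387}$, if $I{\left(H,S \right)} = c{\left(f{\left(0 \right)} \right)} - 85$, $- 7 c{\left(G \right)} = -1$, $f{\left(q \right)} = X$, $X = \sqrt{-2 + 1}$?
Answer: $- \frac{12139}{20755} \approx -0.58487$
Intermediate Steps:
$X = i$ ($X = \sqrt{-1} = i \approx 1.0 i$)
$f{\left(q \right)} = i$
$c{\left(G \right)} = \frac{1}{7}$ ($c{\left(G \right)} = \left(- \frac{1}{7}\right) \left(-1\right) = \frac{1}{7}$)
$I{\left(H,S \right)} = - \frac{594}{7}$ ($I{\left(H,S \right)} = \frac{1}{7} - 85 = - \frac{594}{7}$)
$\frac{-10320 + I{\left(-213,\left(-2 - 7\right) \left(-7\right) \right)}}{37177 - 19387} = \frac{-10320 - \frac{594}{7}}{37177 - 19387} = - \frac{72834}{7 \cdot 17790} = \left(- \frac{72834}{7}\right) \frac{1}{17790} = - \frac{12139}{20755}$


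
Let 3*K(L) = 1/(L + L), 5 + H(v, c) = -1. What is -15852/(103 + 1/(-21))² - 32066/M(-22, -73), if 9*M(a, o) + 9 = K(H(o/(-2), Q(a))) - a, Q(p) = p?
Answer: -12141445124385/545717987 ≈ -22249.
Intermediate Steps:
H(v, c) = -6 (H(v, c) = -5 - 1 = -6)
K(L) = 1/(6*L) (K(L) = 1/(3*(L + L)) = 1/(3*((2*L))) = (1/(2*L))/3 = 1/(6*L))
M(a, o) = -325/324 - a/9 (M(a, o) = -1 + ((⅙)/(-6) - a)/9 = -1 + ((⅙)*(-⅙) - a)/9 = -1 + (-1/36 - a)/9 = -1 + (-1/324 - a/9) = -325/324 - a/9)
-15852/(103 + 1/(-21))² - 32066/M(-22, -73) = -15852/(103 + 1/(-21))² - 32066/(-325/324 - ⅑*(-22)) = -15852/(103 - 1/21)² - 32066/(-325/324 + 22/9) = -15852/((2162/21)²) - 32066/467/324 = -15852/4674244/441 - 32066*324/467 = -15852*441/4674244 - 10389384/467 = -1747683/1168561 - 10389384/467 = -12141445124385/545717987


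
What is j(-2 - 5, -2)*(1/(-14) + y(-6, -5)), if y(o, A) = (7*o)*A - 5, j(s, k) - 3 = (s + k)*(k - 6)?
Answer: 215175/14 ≈ 15370.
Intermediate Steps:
j(s, k) = 3 + (-6 + k)*(k + s) (j(s, k) = 3 + (s + k)*(k - 6) = 3 + (k + s)*(-6 + k) = 3 + (-6 + k)*(k + s))
y(o, A) = -5 + 7*A*o (y(o, A) = 7*A*o - 5 = -5 + 7*A*o)
j(-2 - 5, -2)*(1/(-14) + y(-6, -5)) = (3 + (-2)² - 6*(-2) - 6*(-2 - 5) - 2*(-2 - 5))*(1/(-14) + (-5 + 7*(-5)*(-6))) = (3 + 4 + 12 - 6*(-7) - 2*(-7))*(-1/14 + (-5 + 210)) = (3 + 4 + 12 + 42 + 14)*(-1/14 + 205) = 75*(2869/14) = 215175/14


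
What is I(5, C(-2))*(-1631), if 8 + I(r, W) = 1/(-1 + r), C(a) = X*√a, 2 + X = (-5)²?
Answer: 50561/4 ≈ 12640.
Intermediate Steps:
X = 23 (X = -2 + (-5)² = -2 + 25 = 23)
C(a) = 23*√a
I(r, W) = -8 + 1/(-1 + r)
I(5, C(-2))*(-1631) = ((9 - 8*5)/(-1 + 5))*(-1631) = ((9 - 40)/4)*(-1631) = ((¼)*(-31))*(-1631) = -31/4*(-1631) = 50561/4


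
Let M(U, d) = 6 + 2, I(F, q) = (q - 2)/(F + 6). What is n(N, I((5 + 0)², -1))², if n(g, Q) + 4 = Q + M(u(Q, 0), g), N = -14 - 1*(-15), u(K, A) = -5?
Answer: 14641/961 ≈ 15.235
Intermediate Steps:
I(F, q) = (-2 + q)/(6 + F)
M(U, d) = 8
N = 1 (N = -14 + 15 = 1)
n(g, Q) = 4 + Q (n(g, Q) = -4 + (Q + 8) = -4 + (8 + Q) = 4 + Q)
n(N, I((5 + 0)², -1))² = (4 + (-2 - 1)/(6 + (5 + 0)²))² = (4 - 3/(6 + 5²))² = (4 - 3/(6 + 25))² = (4 - 3/31)² = (121/31)² = 14641/961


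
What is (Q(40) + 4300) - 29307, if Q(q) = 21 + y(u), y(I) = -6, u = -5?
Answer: -24992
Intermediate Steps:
Q(q) = 15 (Q(q) = 21 - 6 = 15)
(Q(40) + 4300) - 29307 = (15 + 4300) - 29307 = 4315 - 29307 = -24992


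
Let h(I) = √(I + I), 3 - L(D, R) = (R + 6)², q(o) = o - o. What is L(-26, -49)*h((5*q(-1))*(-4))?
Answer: 0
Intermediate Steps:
q(o) = 0
L(D, R) = 3 - (6 + R)² (L(D, R) = 3 - (R + 6)² = 3 - (6 + R)²)
h(I) = √2*√I (h(I) = √(2*I) = √2*√I)
L(-26, -49)*h((5*q(-1))*(-4)) = (3 - (6 - 49)²)*(√2*√((5*0)*(-4))) = (3 - 1*(-43)²)*(√2*√(0*(-4))) = (3 - 1*1849)*(√2*√0) = (3 - 1849)*(√2*0) = -1846*0 = 0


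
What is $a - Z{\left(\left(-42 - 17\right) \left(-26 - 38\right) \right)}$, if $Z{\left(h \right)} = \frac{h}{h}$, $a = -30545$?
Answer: $-30546$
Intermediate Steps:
$Z{\left(h \right)} = 1$
$a - Z{\left(\left(-42 - 17\right) \left(-26 - 38\right) \right)} = -30545 - 1 = -30546$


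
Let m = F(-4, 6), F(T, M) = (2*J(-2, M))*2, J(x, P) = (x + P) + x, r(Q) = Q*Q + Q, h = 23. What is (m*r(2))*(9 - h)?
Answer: -672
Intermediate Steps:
r(Q) = Q + Q² (r(Q) = Q² + Q = Q + Q²)
J(x, P) = P + 2*x (J(x, P) = (P + x) + x = P + 2*x)
F(T, M) = -16 + 4*M (F(T, M) = (2*(M + 2*(-2)))*2 = (2*(M - 4))*2 = (2*(-4 + M))*2 = (-8 + 2*M)*2 = -16 + 4*M)
m = 8 (m = -16 + 4*6 = -16 + 24 = 8)
(m*r(2))*(9 - h) = (8*(2*(1 + 2)))*(9 - 1*23) = (8*(2*3))*(9 - 23) = (8*6)*(-14) = 48*(-14) = -672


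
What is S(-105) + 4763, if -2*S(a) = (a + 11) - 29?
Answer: 9649/2 ≈ 4824.5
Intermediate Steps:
S(a) = 9 - a/2 (S(a) = -((a + 11) - 29)/2 = -((11 + a) - 29)/2 = -(-18 + a)/2 = 9 - a/2)
S(-105) + 4763 = (9 - ½*(-105)) + 4763 = (9 + 105/2) + 4763 = 123/2 + 4763 = 9649/2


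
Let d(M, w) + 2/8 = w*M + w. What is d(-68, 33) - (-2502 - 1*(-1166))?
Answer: -3501/4 ≈ -875.25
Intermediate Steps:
d(M, w) = -¼ + w + M*w (d(M, w) = -¼ + (w*M + w) = -¼ + (M*w + w) = -¼ + (w + M*w) = -¼ + w + M*w)
d(-68, 33) - (-2502 - 1*(-1166)) = (-¼ + 33 - 68*33) - (-2502 - 1*(-1166)) = (-¼ + 33 - 2244) - (-2502 + 1166) = -8845/4 - 1*(-1336) = -8845/4 + 1336 = -3501/4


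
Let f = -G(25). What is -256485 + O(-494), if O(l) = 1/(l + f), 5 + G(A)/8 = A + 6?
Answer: -180052471/702 ≈ -2.5649e+5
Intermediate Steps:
G(A) = 8 + 8*A (G(A) = -40 + 8*(A + 6) = -40 + 8*(6 + A) = -40 + (48 + 8*A) = 8 + 8*A)
f = -208 (f = -(8 + 8*25) = -(8 + 200) = -1*208 = -208)
O(l) = 1/(-208 + l) (O(l) = 1/(l - 208) = 1/(-208 + l))
-256485 + O(-494) = -256485 + 1/(-208 - 494) = -256485 + 1/(-702) = -256485 - 1/702 = -180052471/702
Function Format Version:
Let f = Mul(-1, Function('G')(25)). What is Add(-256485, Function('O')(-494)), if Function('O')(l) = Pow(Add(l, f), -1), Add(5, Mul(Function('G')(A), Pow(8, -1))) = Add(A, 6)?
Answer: Rational(-180052471, 702) ≈ -2.5649e+5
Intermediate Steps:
Function('G')(A) = Add(8, Mul(8, A)) (Function('G')(A) = Add(-40, Mul(8, Add(A, 6))) = Add(-40, Mul(8, Add(6, A))) = Add(-40, Add(48, Mul(8, A))) = Add(8, Mul(8, A)))
f = -208 (f = Mul(-1, Add(8, Mul(8, 25))) = Mul(-1, Add(8, 200)) = Mul(-1, 208) = -208)
Function('O')(l) = Pow(Add(-208, l), -1) (Function('O')(l) = Pow(Add(l, -208), -1) = Pow(Add(-208, l), -1))
Add(-256485, Function('O')(-494)) = Add(-256485, Pow(Add(-208, -494), -1)) = Add(-256485, Pow(-702, -1)) = Add(-256485, Rational(-1, 702)) = Rational(-180052471, 702)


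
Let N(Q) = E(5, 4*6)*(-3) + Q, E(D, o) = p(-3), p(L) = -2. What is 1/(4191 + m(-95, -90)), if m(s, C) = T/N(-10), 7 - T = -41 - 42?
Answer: 2/8337 ≈ 0.00023989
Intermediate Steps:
T = 90 (T = 7 - (-41 - 42) = 7 - 1*(-83) = 7 + 83 = 90)
E(D, o) = -2
N(Q) = 6 + Q (N(Q) = -2*(-3) + Q = 6 + Q)
m(s, C) = -45/2 (m(s, C) = 90/(6 - 10) = 90/(-4) = 90*(-¼) = -45/2)
1/(4191 + m(-95, -90)) = 1/(4191 - 45/2) = 1/(8337/2) = 2/8337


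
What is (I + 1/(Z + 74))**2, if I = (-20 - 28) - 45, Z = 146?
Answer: 418570681/48400 ≈ 8648.2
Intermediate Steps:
I = -93 (I = -48 - 45 = -93)
(I + 1/(Z + 74))**2 = (-93 + 1/(146 + 74))**2 = (-93 + 1/220)**2 = (-20459/220)**2 = 418570681/48400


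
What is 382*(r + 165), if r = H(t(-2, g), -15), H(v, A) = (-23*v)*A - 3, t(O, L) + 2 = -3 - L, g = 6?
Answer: -1387806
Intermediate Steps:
t(O, L) = -5 - L (t(O, L) = -2 + (-3 - L) = -5 - L)
H(v, A) = -3 - 23*A*v (H(v, A) = -23*A*v - 3 = -3 - 23*A*v)
r = -3798 (r = -3 - 23*(-15)*(-5 - 1*6) = -3 - 23*(-15)*(-5 - 6) = -3 - 23*(-15)*(-11) = -3 - 3795 = -3798)
382*(r + 165) = 382*(-3798 + 165) = 382*(-3633) = -1387806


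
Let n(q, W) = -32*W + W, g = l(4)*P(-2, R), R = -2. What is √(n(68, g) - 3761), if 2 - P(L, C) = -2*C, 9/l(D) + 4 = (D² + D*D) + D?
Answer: I*√59897/4 ≈ 61.185*I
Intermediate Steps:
l(D) = 9/(-4 + D + 2*D²) (l(D) = 9/(-4 + ((D² + D*D) + D)) = 9/(-4 + ((D² + D²) + D)) = 9/(-4 + (2*D² + D)) = 9/(-4 + (D + 2*D²)) = 9/(-4 + D + 2*D²))
P(L, C) = 2 + 2*C (P(L, C) = 2 - (-2)*C = 2 + 2*C)
g = -9/16 (g = (9/(-4 + 4 + 2*4²))*(2 + 2*(-2)) = (9/(-4 + 4 + 2*16))*(2 - 4) = (9/(-4 + 4 + 32))*(-2) = (9/32)*(-2) = -9/16 ≈ -0.56250)
n(q, W) = -31*W
√(n(68, g) - 3761) = √(-31*(-9/16) - 3761) = √(279/16 - 3761) = √(-59897/16) = I*√59897/4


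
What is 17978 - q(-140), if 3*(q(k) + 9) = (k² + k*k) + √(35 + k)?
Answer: 14761/3 - I*√105/3 ≈ 4920.3 - 3.4156*I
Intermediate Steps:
q(k) = -9 + √(35 + k)/3 + 2*k²/3 (q(k) = -9 + ((k² + k*k) + √(35 + k))/3 = -9 + ((k² + k²) + √(35 + k))/3 = -9 + (2*k² + √(35 + k))/3 = -9 + (√(35 + k) + 2*k²)/3 = -9 + (√(35 + k)/3 + 2*k²/3) = -9 + √(35 + k)/3 + 2*k²/3)
17978 - q(-140) = 17978 - (-9 + √(35 - 140)/3 + (⅔)*(-140)²) = 17978 - (-9 + √(-105)/3 + (⅔)*19600) = 17978 - (-9 + (I*√105)/3 + 39200/3) = 17978 - (-9 + I*√105/3 + 39200/3) = 17978 - (39173/3 + I*√105/3) = 17978 + (-39173/3 - I*√105/3) = 14761/3 - I*√105/3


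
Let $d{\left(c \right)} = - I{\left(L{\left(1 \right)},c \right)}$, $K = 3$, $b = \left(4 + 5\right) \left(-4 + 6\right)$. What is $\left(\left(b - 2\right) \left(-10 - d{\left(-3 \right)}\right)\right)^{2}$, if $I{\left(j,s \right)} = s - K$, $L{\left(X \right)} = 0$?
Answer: $65536$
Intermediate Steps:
$b = 18$ ($b = 9 \cdot 2 = 18$)
$I{\left(j,s \right)} = -3 + s$ ($I{\left(j,s \right)} = s - 3 = -3 + s$)
$d{\left(c \right)} = 3 - c$ ($d{\left(c \right)} = - (-3 + c) = 3 - c$)
$\left(\left(b - 2\right) \left(-10 - d{\left(-3 \right)}\right)\right)^{2} = \left(\left(18 - 2\right) \left(-10 - \left(3 - -3\right)\right)\right)^{2} = \left(16 \left(-10 - \left(3 + 3\right)\right)\right)^{2} = \left(16 \left(-10 - 6\right)\right)^{2} = \left(16 \left(-16\right)\right)^{2} = \left(-256\right)^{2} = 65536$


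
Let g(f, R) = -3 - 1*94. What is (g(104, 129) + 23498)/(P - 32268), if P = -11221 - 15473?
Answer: -23401/58962 ≈ -0.39688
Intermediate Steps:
P = -26694
g(f, R) = -97 (g(f, R) = -3 - 94 = -97)
(g(104, 129) + 23498)/(P - 32268) = (-97 + 23498)/(-26694 - 32268) = 23401/(-58962) = 23401*(-1/58962) = -23401/58962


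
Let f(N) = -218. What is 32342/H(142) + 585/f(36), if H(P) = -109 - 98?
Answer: -7171651/45126 ≈ -158.93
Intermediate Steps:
H(P) = -207
32342/H(142) + 585/f(36) = 32342/(-207) + 585/(-218) = 32342*(-1/207) + 585*(-1/218) = -32342/207 - 585/218 = -7171651/45126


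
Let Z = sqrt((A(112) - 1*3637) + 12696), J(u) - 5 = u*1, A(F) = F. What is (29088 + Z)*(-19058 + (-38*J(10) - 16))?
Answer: -571404672 - 58932*sqrt(1019) ≈ -5.7329e+8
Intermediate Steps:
J(u) = 5 + u (J(u) = 5 + u*1 = 5 + u)
Z = 3*sqrt(1019) (Z = sqrt((112 - 1*3637) + 12696) = sqrt((112 - 3637) + 12696) = sqrt(-3525 + 12696) = sqrt(9171) = 3*sqrt(1019) ≈ 95.765)
(29088 + Z)*(-19058 + (-38*J(10) - 16)) = (29088 + 3*sqrt(1019))*(-19058 + (-38*(5 + 10) - 16)) = (29088 + 3*sqrt(1019))*(-19058 + (-38*15 - 16)) = (29088 + 3*sqrt(1019))*(-19058 + (-570 - 16)) = (29088 + 3*sqrt(1019))*(-19058 - 586) = (29088 + 3*sqrt(1019))*(-19644) = -571404672 - 58932*sqrt(1019)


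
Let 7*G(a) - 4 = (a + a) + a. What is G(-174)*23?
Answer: -1702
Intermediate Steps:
G(a) = 4/7 + 3*a/7 (G(a) = 4/7 + ((a + a) + a)/7 = 4/7 + (2*a + a)/7 = 4/7 + (3*a)/7 = 4/7 + 3*a/7)
G(-174)*23 = (4/7 + (3/7)*(-174))*23 = (4/7 - 522/7)*23 = -74*23 = -1702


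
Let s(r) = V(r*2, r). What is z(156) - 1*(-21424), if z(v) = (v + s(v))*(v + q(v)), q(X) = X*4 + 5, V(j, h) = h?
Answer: 266344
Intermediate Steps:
s(r) = r
q(X) = 5 + 4*X (q(X) = 4*X + 5 = 5 + 4*X)
z(v) = 2*v*(5 + 5*v) (z(v) = (v + v)*(v + (5 + 4*v)) = (2*v)*(5 + 5*v) = 2*v*(5 + 5*v))
z(156) - 1*(-21424) = 10*156*(1 + 156) - 1*(-21424) = 10*156*157 + 21424 = 244920 + 21424 = 266344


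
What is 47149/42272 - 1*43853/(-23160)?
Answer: 368215607/122377440 ≈ 3.0089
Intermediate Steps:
47149/42272 - 1*43853/(-23160) = 47149*(1/42272) - 43853*(-1/23160) = 47149/42272 + 43853/23160 = 368215607/122377440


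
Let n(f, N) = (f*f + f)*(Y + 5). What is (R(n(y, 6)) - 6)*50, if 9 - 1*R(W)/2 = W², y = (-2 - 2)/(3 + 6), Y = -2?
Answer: 397400/729 ≈ 545.13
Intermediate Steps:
y = -4/9 ≈ -0.44444
n(f, N) = 3*f + 3*f² (n(f, N) = (f*f + f)*(-2 + 5) = (f² + f)*3 = (f + f²)*3 = 3*f + 3*f²)
R(W) = 18 - 2*W²
(R(n(y, 6)) - 6)*50 = ((18 - 2*16*(1 - 4/9)²/9) - 6)*50 = ((18 - 2*(3*(-4/9)*(5/9))²) - 6)*50 = ((18 - 2*(-20/27)²) - 6)*50 = ((18 - 2*400/729) - 6)*50 = ((18 - 800/729) - 6)*50 = (12322/729 - 6)*50 = (7948/729)*50 = 397400/729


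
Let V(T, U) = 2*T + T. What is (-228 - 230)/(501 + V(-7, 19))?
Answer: -229/240 ≈ -0.95417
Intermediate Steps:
V(T, U) = 3*T
(-228 - 230)/(501 + V(-7, 19)) = (-228 - 230)/(501 + 3*(-7)) = -458/(501 - 21) = -458/480 = -458*1/480 = -229/240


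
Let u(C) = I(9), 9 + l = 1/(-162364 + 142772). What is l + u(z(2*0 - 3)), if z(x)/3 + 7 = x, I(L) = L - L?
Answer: -176329/19592 ≈ -9.0000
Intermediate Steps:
I(L) = 0
z(x) = -21 + 3*x
l = -176329/19592 (l = -9 + 1/(-162364 + 142772) = -9 + 1/(-19592) = -9 - 1/19592 = -176329/19592 ≈ -9.0000)
u(C) = 0
l + u(z(2*0 - 3)) = -176329/19592 + 0 = -176329/19592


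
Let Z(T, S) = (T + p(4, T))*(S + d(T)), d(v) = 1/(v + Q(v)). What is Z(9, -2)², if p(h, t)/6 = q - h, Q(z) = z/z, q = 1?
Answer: 29241/100 ≈ 292.41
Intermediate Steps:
Q(z) = 1
p(h, t) = 6 - 6*h (p(h, t) = 6*(1 - h) = 6 - 6*h)
d(v) = 1/(1 + v) (d(v) = 1/(v + 1) = 1/(1 + v))
Z(T, S) = (-18 + T)*(S + 1/(1 + T)) (Z(T, S) = (T + (6 - 6*4))*(S + 1/(1 + T)) = (T + (6 - 24))*(S + 1/(1 + T)) = (T - 18)*(S + 1/(1 + T)) = (-18 + T)*(S + 1/(1 + T)))
Z(9, -2)² = ((-18 + 9 - 2*(1 + 9)*(-18 + 9))/(1 + 9))² = ((-18 + 9 - 2*10*(-9))/10)² = ((-18 + 9 + 180)/10)² = ((⅒)*171)² = (171/10)² = 29241/100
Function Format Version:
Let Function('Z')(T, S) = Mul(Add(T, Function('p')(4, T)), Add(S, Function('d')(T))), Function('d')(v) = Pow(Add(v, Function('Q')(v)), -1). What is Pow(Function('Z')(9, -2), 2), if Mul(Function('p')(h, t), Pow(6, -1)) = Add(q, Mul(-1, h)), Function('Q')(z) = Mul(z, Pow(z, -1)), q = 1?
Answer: Rational(29241, 100) ≈ 292.41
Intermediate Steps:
Function('Q')(z) = 1
Function('p')(h, t) = Add(6, Mul(-6, h)) (Function('p')(h, t) = Mul(6, Add(1, Mul(-1, h))) = Add(6, Mul(-6, h)))
Function('d')(v) = Pow(Add(1, v), -1) (Function('d')(v) = Pow(Add(v, 1), -1) = Pow(Add(1, v), -1))
Function('Z')(T, S) = Mul(Add(-18, T), Add(S, Pow(Add(1, T), -1))) (Function('Z')(T, S) = Mul(Add(T, Add(6, Mul(-6, 4))), Add(S, Pow(Add(1, T), -1))) = Mul(Add(T, Add(6, -24)), Add(S, Pow(Add(1, T), -1))) = Mul(Add(T, -18), Add(S, Pow(Add(1, T), -1))) = Mul(Add(-18, T), Add(S, Pow(Add(1, T), -1))))
Pow(Function('Z')(9, -2), 2) = Pow(Mul(Pow(Add(1, 9), -1), Add(-18, 9, Mul(-2, Add(1, 9), Add(-18, 9)))), 2) = Pow(Mul(Pow(10, -1), Add(-18, 9, Mul(-2, 10, -9))), 2) = Pow(Mul(Rational(1, 10), Add(-18, 9, 180)), 2) = Pow(Mul(Rational(1, 10), 171), 2) = Pow(Rational(171, 10), 2) = Rational(29241, 100)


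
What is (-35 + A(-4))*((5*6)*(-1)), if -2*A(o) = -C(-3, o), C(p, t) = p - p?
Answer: 1050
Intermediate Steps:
C(p, t) = 0
A(o) = 0 (A(o) = -(-1)*0/2 = -½*0 = 0)
(-35 + A(-4))*((5*6)*(-1)) = (-35 + 0)*((5*6)*(-1)) = -1050*(-1) = -35*(-30) = 1050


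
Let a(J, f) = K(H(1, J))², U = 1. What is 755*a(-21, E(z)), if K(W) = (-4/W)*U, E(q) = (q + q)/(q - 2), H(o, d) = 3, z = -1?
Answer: 12080/9 ≈ 1342.2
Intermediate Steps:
E(q) = 2*q/(-2 + q) (E(q) = (2*q)/(-2 + q) = 2*q/(-2 + q))
K(W) = -4/W (K(W) = -4/W*1 = -4/W)
a(J, f) = 16/9 (a(J, f) = (-4/3)² = 16/9)
755*a(-21, E(z)) = 755*(16/9) = 12080/9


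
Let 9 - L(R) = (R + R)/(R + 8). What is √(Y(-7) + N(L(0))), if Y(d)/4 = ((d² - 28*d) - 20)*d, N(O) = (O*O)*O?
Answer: 3*I*√619 ≈ 74.639*I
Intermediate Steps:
L(R) = 9 - 2*R/(8 + R) (L(R) = 9 - (R + R)/(R + 8) = 9 - 2*R/(8 + R))
N(O) = O³ (N(O) = O²*O = O³)
Y(d) = 4*d*(-20 + d² - 28*d) (Y(d) = 4*(((d² - 28*d) - 20)*d) = 4*((-20 + d² - 28*d)*d) = 4*(d*(-20 + d² - 28*d)) = 4*d*(-20 + d² - 28*d))
√(Y(-7) + N(L(0))) = √(4*(-7)*(-20 + (-7)² - 28*(-7)) + ((72 + 7*0)/(8 + 0))³) = √(4*(-7)*(-20 + 49 + 196) + ((72 + 0)/8)³) = √(4*(-7)*225 + ((⅛)*72)³) = √(-6300 + 9³) = √(-6300 + 729) = √(-5571) = 3*I*√619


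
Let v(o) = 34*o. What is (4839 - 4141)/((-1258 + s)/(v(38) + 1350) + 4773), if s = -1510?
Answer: 922058/6303749 ≈ 0.14627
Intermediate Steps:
(4839 - 4141)/((-1258 + s)/(v(38) + 1350) + 4773) = (4839 - 4141)/((-1258 - 1510)/(34*38 + 1350) + 4773) = 698/(-2768/(1292 + 1350) + 4773) = 698/(-2768/2642 + 4773) = 698/(-2768*1/2642 + 4773) = 698/(-1384/1321 + 4773) = 698/(6303749/1321) = 698*(1321/6303749) = 922058/6303749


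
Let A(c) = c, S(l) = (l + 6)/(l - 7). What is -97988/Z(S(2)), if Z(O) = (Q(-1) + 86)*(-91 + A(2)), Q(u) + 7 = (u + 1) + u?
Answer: 48994/3471 ≈ 14.115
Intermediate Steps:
S(l) = (6 + l)/(-7 + l)
Q(u) = -6 + 2*u (Q(u) = -7 + ((u + 1) + u) = -7 + ((1 + u) + u) = -7 + (1 + 2*u) = -6 + 2*u)
Z(O) = -6942 (Z(O) = ((-6 + 2*(-1)) + 86)*(-91 + 2) = ((-6 - 2) + 86)*(-89) = (-8 + 86)*(-89) = 78*(-89) = -6942)
-97988/Z(S(2)) = -97988/(-6942) = -97988*(-1/6942) = 48994/3471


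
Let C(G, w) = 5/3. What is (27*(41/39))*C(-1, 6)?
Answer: 615/13 ≈ 47.308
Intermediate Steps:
C(G, w) = 5/3 (C(G, w) = 5*(⅓) = 5/3)
(27*(41/39))*C(-1, 6) = (27*(41/39))*(5/3) = (369/13)*(5/3) = 615/13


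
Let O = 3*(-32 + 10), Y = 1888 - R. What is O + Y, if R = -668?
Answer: 2490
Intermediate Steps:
Y = 2556 (Y = 1888 - 1*(-668) = 1888 + 668 = 2556)
O = -66 (O = 3*(-22) = -66)
O + Y = -66 + 2556 = 2490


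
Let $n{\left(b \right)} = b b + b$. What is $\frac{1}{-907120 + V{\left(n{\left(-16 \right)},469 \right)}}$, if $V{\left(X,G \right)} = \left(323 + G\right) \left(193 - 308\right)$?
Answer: $- \frac{1}{998200} \approx -1.0018 \cdot 10^{-6}$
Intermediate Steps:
$n{\left(b \right)} = b + b^{2}$ ($n{\left(b \right)} = b^{2} + b = b + b^{2}$)
$V{\left(X,G \right)} = -37145 - 115 G$ ($V{\left(X,G \right)} = \left(323 + G\right) \left(-115\right) = -37145 - 115 G$)
$\frac{1}{-907120 + V{\left(n{\left(-16 \right)},469 \right)}} = \frac{1}{-907120 - 91080} = \frac{1}{-998200} = - \frac{1}{998200}$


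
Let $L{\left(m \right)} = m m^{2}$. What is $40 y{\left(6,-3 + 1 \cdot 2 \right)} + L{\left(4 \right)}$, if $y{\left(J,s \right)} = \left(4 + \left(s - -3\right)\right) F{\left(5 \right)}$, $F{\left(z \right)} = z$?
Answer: $1264$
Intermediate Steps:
$y{\left(J,s \right)} = 35 + 5 s$ ($y{\left(J,s \right)} = \left(4 + \left(s - -3\right)\right) 5 = \left(4 + \left(s + 3\right)\right) 5 = \left(4 + \left(3 + s\right)\right) 5 = \left(7 + s\right) 5 = 35 + 5 s$)
$L{\left(m \right)} = m^{3}$
$40 y{\left(6,-3 + 1 \cdot 2 \right)} + L{\left(4 \right)} = 40 \left(35 + 5 \left(-3 + 1 \cdot 2\right)\right) + 4^{3} = 40 \left(35 + 5 \left(-3 + 2\right)\right) + 64 = 40 \left(35 + 5 \left(-1\right)\right) + 64 = 40 \left(35 - 5\right) + 64 = 40 \cdot 30 + 64 = 1200 + 64 = 1264$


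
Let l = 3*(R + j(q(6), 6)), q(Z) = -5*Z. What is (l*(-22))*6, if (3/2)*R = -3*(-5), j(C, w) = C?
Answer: 7920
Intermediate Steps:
R = 10 (R = 2*(-3*(-5))/3 = (⅔)*15 = 10)
l = -60 (l = 3*(10 - 5*6) = 3*(10 - 30) = 3*(-20) = -60)
(l*(-22))*6 = -60*(-22)*6 = 1320*6 = 7920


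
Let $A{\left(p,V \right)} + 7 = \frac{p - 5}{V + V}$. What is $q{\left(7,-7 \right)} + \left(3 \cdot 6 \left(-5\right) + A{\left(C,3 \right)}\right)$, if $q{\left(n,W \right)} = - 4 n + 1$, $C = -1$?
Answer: $-125$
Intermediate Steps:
$A{\left(p,V \right)} = -7 + \frac{-5 + p}{2 V}$ ($A{\left(p,V \right)} = -7 + \frac{p - 5}{V + V} = -7 + \frac{-5 + p}{2 V}$)
$q{\left(n,W \right)} = 1 - 4 n$
$q{\left(7,-7 \right)} + \left(3 \cdot 6 \left(-5\right) + A{\left(C,3 \right)}\right) = \left(1 - 28\right) + \left(3 \cdot 6 \left(-5\right) + \frac{-5 - 1 - 42}{2 \cdot 3}\right) = \left(1 - 28\right) + \left(18 \left(-5\right) + \frac{1}{2} \cdot \frac{1}{3} \left(-5 - 1 - 42\right)\right) = -27 - \left(90 - -8\right) = -27 - 98 = -125$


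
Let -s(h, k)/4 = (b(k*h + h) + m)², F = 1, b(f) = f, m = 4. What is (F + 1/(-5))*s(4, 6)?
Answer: -16384/5 ≈ -3276.8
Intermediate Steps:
s(h, k) = -4*(4 + h + h*k)² (s(h, k) = -4*((k*h + h) + 4)² = -4*((h*k + h) + 4)² = -4*((h + h*k) + 4)² = -4*(4 + h + h*k)²)
(F + 1/(-5))*s(4, 6) = (1 + 1/(-5))*(-4*(4 + 4*(1 + 6))²) = (1 - ⅕)*(-4*(4 + 4*7)²) = 4*(-4*(4 + 28)²)/5 = 4*(-4*32²)/5 = 4*(-4*1024)/5 = (⅘)*(-4096) = -16384/5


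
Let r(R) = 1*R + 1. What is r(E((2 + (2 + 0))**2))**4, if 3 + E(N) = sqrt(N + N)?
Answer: 1808 - 1152*sqrt(2) ≈ 178.83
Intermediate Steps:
E(N) = -3 + sqrt(2)*sqrt(N) (E(N) = -3 + sqrt(N + N) = -3 + sqrt(2*N) = -3 + sqrt(2)*sqrt(N))
r(R) = 1 + R (r(R) = R + 1 = 1 + R)
r(E((2 + (2 + 0))**2))**4 = (1 + (-3 + sqrt(2)*sqrt((2 + (2 + 0))**2)))**4 = (1 + (-3 + sqrt(2)*sqrt((2 + 2)**2)))**4 = (1 + (-3 + sqrt(2)*sqrt(4**2)))**4 = (1 + (-3 + sqrt(2)*sqrt(16)))**4 = (1 + (-3 + sqrt(2)*4))**4 = (1 + (-3 + 4*sqrt(2)))**4 = (-2 + 4*sqrt(2))**4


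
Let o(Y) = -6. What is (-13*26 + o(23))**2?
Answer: 118336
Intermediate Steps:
(-13*26 + o(23))**2 = (-13*26 - 6)**2 = (-338 - 6)**2 = (-344)**2 = 118336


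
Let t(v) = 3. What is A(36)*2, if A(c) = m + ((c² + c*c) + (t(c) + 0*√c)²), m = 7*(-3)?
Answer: 5160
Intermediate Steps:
m = -21
A(c) = -12 + 2*c² (A(c) = -21 + ((c² + c*c) + (3 + 0*√c)²) = -21 + ((c² + c²) + (3 + 0)²) = -21 + (2*c² + 3²) = -21 + (2*c² + 9) = -21 + (9 + 2*c²) = -12 + 2*c²)
A(36)*2 = (-12 + 2*36²)*2 = (-12 + 2*1296)*2 = (-12 + 2592)*2 = 2580*2 = 5160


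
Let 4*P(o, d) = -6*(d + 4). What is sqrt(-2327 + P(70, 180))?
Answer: I*sqrt(2603) ≈ 51.02*I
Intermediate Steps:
P(o, d) = -6 - 3*d/2 (P(o, d) = (-6*(d + 4))/4 = (-6*(4 + d))/4 = (-24 - 6*d)/4 = -6 - 3*d/2)
sqrt(-2327 + P(70, 180)) = sqrt(-2327 + (-6 - 3/2*180)) = sqrt(-2327 + (-6 - 270)) = sqrt(-2327 - 276) = sqrt(-2603) = I*sqrt(2603)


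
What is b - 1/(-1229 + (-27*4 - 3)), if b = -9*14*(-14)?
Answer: 2363761/1340 ≈ 1764.0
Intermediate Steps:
b = 1764 (b = -126*(-14) = 1764)
b - 1/(-1229 + (-27*4 - 3)) = 1764 - 1/(-1229 + (-27*4 - 3)) = 1764 - 1/(-1229 + (-108 - 3)) = 1764 - 1/(-1229 - 111) = 1764 - 1/(-1340) = 1764 - 1*(-1/1340) = 1764 + 1/1340 = 2363761/1340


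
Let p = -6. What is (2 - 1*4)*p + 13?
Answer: 25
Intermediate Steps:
(2 - 1*4)*p + 13 = (2 - 1*4)*(-6) + 13 = (2 - 4)*(-6) + 13 = -2*(-6) + 13 = 12 + 13 = 25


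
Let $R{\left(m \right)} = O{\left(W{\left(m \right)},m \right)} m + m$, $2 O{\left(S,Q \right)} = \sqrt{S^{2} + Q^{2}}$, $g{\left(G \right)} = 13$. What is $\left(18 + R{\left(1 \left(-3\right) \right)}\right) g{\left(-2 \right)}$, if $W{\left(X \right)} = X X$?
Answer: $195 - \frac{117 \sqrt{10}}{2} \approx 10.007$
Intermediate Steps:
$W{\left(X \right)} = X^{2}$
$O{\left(S,Q \right)} = \frac{\sqrt{Q^{2} + S^{2}}}{2}$ ($O{\left(S,Q \right)} = \frac{\sqrt{S^{2} + Q^{2}}}{2} = \frac{\sqrt{Q^{2} + S^{2}}}{2}$)
$R{\left(m \right)} = m + \frac{m \sqrt{m^{2} + m^{4}}}{2}$ ($R{\left(m \right)} = \frac{\sqrt{m^{2} + \left(m^{2}\right)^{2}}}{2} m + m = \frac{\sqrt{m^{2} + m^{4}}}{2} m + m = \frac{m \sqrt{m^{2} + m^{4}}}{2} + m = m + \frac{m \sqrt{m^{2} + m^{4}}}{2}$)
$\left(18 + R{\left(1 \left(-3\right) \right)}\right) g{\left(-2 \right)} = \left(18 + \left(1 \left(-3\right) + \frac{1 \left(-3\right) \sqrt{\left(1 \left(-3\right)\right)^{2} + \left(1 \left(-3\right)\right)^{4}}}{2}\right)\right) 13 = \left(18 + \left(-3 + \frac{1}{2} \left(-3\right) \sqrt{\left(-3\right)^{2} + \left(-3\right)^{4}}\right)\right) 13 = \left(18 + \left(-3 + \frac{1}{2} \left(-3\right) \sqrt{9 + 81}\right)\right) 13 = \left(18 + \left(-3 + \frac{1}{2} \left(-3\right) \sqrt{90}\right)\right) 13 = \left(18 + \left(-3 + \frac{1}{2} \left(-3\right) 3 \sqrt{10}\right)\right) 13 = \left(18 - \left(3 + \frac{9 \sqrt{10}}{2}\right)\right) 13 = \left(15 - \frac{9 \sqrt{10}}{2}\right) 13 = 195 - \frac{117 \sqrt{10}}{2}$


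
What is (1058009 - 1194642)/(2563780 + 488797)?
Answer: -136633/3052577 ≈ -0.044760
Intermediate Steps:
(1058009 - 1194642)/(2563780 + 488797) = -136633/3052577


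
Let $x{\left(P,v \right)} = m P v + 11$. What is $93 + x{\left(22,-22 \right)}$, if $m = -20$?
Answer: $9784$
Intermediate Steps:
$x{\left(P,v \right)} = 11 - 20 P v$ ($x{\left(P,v \right)} = - 20 P v + 11 = 11 - 20 P v$)
$93 + x{\left(22,-22 \right)} = 93 - \left(-11 + 440 \left(-22\right)\right) = 93 + \left(11 + 9680\right) = 93 + 9691 = 9784$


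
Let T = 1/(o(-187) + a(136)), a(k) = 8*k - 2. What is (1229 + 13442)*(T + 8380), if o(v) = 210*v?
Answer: 4694454733649/38184 ≈ 1.2294e+8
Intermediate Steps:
a(k) = -2 + 8*k
T = -1/38184 (T = 1/(210*(-187) + (-2 + 8*136)) = 1/(-39270 + (-2 + 1088)) = 1/(-39270 + 1086) = 1/(-38184) = -1/38184 ≈ -2.6189e-5)
(1229 + 13442)*(T + 8380) = (1229 + 13442)*(-1/38184 + 8380) = 14671*(319981919/38184) = 4694454733649/38184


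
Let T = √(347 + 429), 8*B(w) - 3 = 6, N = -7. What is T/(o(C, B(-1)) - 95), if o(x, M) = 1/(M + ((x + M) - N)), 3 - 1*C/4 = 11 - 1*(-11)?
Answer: -534*√194/25369 ≈ -0.29318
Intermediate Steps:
B(w) = 9/8 (B(w) = 3/8 + (⅛)*6 = 3/8 + ¾ = 9/8)
C = -76 (C = 12 - 4*(11 - 1*(-11)) = 12 - 4*(11 + 11) = 12 - 4*22 = 12 - 88 = -76)
o(x, M) = 1/(7 + x + 2*M) (o(x, M) = 1/(M + ((x + M) - 1*(-7))) = 1/(M + ((M + x) + 7)) = 1/(M + (7 + M + x)) = 1/(7 + x + 2*M))
T = 2*√194 (T = √776 = 2*√194 ≈ 27.857)
T/(o(C, B(-1)) - 95) = (2*√194)/(1/(7 - 76 + 2*(9/8)) - 95) = (2*√194)/(1/(7 - 76 + 9/4) - 95) = (2*√194)/(1/(-267/4) - 95) = (2*√194)/(-4/267 - 95) = (2*√194)/(-25369/267) = (2*√194)*(-267/25369) = -534*√194/25369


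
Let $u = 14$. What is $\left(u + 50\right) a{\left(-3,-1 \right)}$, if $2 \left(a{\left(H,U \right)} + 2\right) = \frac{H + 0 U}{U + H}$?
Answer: $-104$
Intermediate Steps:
$a{\left(H,U \right)} = -2 + \frac{H}{2 \left(H + U\right)}$ ($a{\left(H,U \right)} = -2 + \frac{\left(H + 0 U\right) \frac{1}{U + H}}{2} = -2 + \frac{\left(H + 0\right) \frac{1}{H + U}}{2} = -2 + \frac{H \frac{1}{H + U}}{2} = -2 + \frac{H}{2 \left(H + U\right)}$)
$\left(u + 50\right) a{\left(-3,-1 \right)} = \left(14 + 50\right) \frac{\left(-2\right) \left(-1\right) - - \frac{9}{2}}{-3 - 1} = 64 \frac{2 + \frac{9}{2}}{-4} = 64 \left(\left(- \frac{1}{4}\right) \frac{13}{2}\right) = 64 \left(- \frac{13}{8}\right) = -104$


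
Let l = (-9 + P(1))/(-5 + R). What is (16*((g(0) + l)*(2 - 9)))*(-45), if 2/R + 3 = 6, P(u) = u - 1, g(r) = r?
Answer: 136080/13 ≈ 10468.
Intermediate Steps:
P(u) = -1 + u
R = ⅔ (R = 2/(-3 + 6) = 2/3 = 2*(⅓) = ⅔ ≈ 0.66667)
l = 27/13 (l = (-9 + (-1 + 1))/(-5 + ⅔) = (-9 + 0)/(-13/3) = -9*(-3/13) = 27/13 ≈ 2.0769)
(16*((g(0) + l)*(2 - 9)))*(-45) = (16*((0 + 27/13)*(2 - 9)))*(-45) = (16*((27/13)*(-7)))*(-45) = (16*(-189/13))*(-45) = -3024/13*(-45) = 136080/13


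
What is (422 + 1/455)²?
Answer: 36868224121/207025 ≈ 1.7809e+5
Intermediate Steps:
(422 + 1/455)² = (192011/455)² = 36868224121/207025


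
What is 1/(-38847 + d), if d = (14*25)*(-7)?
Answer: -1/41297 ≈ -2.4215e-5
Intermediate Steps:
d = -2450 (d = 350*(-7) = -2450)
1/(-38847 + d) = 1/(-38847 - 2450) = 1/(-41297) = -1/41297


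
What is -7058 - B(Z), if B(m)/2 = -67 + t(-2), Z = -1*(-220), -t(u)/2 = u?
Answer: -6932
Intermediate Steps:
t(u) = -2*u
Z = 220
B(m) = -126 (B(m) = 2*(-67 - 2*(-2)) = 2*(-67 + 4) = 2*(-63) = -126)
-7058 - B(Z) = -7058 - 1*(-126) = -7058 + 126 = -6932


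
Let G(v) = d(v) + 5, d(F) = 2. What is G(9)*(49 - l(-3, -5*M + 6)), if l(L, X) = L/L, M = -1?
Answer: 336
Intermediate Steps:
l(L, X) = 1
G(v) = 7 (G(v) = 2 + 5 = 7)
G(9)*(49 - l(-3, -5*M + 6)) = 7*(49 - 1*1) = 7*(49 - 1) = 7*48 = 336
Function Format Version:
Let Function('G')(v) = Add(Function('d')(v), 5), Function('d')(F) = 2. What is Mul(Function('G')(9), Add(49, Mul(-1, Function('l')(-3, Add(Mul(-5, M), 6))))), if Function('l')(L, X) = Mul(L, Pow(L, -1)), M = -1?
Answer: 336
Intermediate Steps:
Function('l')(L, X) = 1
Function('G')(v) = 7 (Function('G')(v) = Add(2, 5) = 7)
Mul(Function('G')(9), Add(49, Mul(-1, Function('l')(-3, Add(Mul(-5, M), 6))))) = Mul(7, Add(49, Mul(-1, 1))) = Mul(7, Add(49, -1)) = Mul(7, 48) = 336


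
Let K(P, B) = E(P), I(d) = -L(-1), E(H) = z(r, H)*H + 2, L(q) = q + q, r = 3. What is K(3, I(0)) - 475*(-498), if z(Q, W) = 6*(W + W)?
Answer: 236660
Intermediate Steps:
L(q) = 2*q
z(Q, W) = 12*W (z(Q, W) = 6*(2*W) = 12*W)
E(H) = 2 + 12*H**2 (E(H) = (12*H)*H + 2 = 12*H**2 + 2 = 2 + 12*H**2)
I(d) = 2 (I(d) = -2*(-1) = -1*(-2) = 2)
K(P, B) = 2 + 12*P**2
K(3, I(0)) - 475*(-498) = (2 + 12*3**2) - 475*(-498) = (2 + 12*9) + 236550 = (2 + 108) + 236550 = 110 + 236550 = 236660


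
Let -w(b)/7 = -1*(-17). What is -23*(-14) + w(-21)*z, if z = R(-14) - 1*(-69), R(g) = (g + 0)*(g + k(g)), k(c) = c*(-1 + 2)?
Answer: -54537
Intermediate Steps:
k(c) = c (k(c) = c*1 = c)
w(b) = -119 (w(b) = -(-7)*(-17) = -7*17 = -119)
R(g) = 2*g² (R(g) = (g + 0)*(g + g) = g*(2*g) = 2*g²)
z = 461 (z = 2*(-14)² - 1*(-69) = 2*196 + 69 = 392 + 69 = 461)
-23*(-14) + w(-21)*z = -23*(-14) - 119*461 = 322 - 54859 = -54537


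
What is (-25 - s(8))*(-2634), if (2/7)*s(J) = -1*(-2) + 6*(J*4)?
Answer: 1854336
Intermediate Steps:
s(J) = 7 + 84*J (s(J) = 7*(-1*(-2) + 6*(J*4))/2 = 7*(2 + 6*(4*J))/2 = 7*(2 + 24*J)/2 = 7 + 84*J)
(-25 - s(8))*(-2634) = (-25 - (7 + 84*8))*(-2634) = (-25 - (7 + 672))*(-2634) = (-25 - 1*679)*(-2634) = (-25 - 679)*(-2634) = -704*(-2634) = 1854336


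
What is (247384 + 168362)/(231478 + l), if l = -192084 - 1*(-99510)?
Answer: 207873/69452 ≈ 2.9930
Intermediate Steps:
l = -92574 (l = -192084 + 99510 = -92574)
(247384 + 168362)/(231478 + l) = (247384 + 168362)/(231478 - 92574) = 415746/138904 = 415746*(1/138904) = 207873/69452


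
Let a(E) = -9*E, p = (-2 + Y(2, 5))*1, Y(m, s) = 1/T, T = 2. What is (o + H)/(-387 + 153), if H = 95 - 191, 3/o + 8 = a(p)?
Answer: 175/429 ≈ 0.40793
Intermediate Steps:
Y(m, s) = ½ (Y(m, s) = 1/2 = ½)
p = -3/2 (p = (-2 + ½)*1 = -3/2*1 = -3/2 ≈ -1.5000)
o = 6/11 (o = 3/(-8 - 9*(-3/2)) = 3/(-8 + 27/2) = 3/(11/2) = 3*(2/11) = 6/11 ≈ 0.54545)
H = -96
(o + H)/(-387 + 153) = (6/11 - 96)/(-387 + 153) = -1050/11/(-234) = -1050/11*(-1/234) = 175/429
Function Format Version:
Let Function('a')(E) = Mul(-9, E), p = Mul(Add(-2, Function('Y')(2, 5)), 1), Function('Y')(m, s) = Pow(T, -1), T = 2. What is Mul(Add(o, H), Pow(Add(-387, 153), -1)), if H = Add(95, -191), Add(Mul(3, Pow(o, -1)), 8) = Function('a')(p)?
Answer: Rational(175, 429) ≈ 0.40793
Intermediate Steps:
Function('Y')(m, s) = Rational(1, 2) (Function('Y')(m, s) = Pow(2, -1) = Rational(1, 2))
p = Rational(-3, 2) (p = Mul(Add(-2, Rational(1, 2)), 1) = Mul(Rational(-3, 2), 1) = Rational(-3, 2) ≈ -1.5000)
o = Rational(6, 11) (o = Mul(3, Pow(Add(-8, Mul(-9, Rational(-3, 2))), -1)) = Mul(3, Pow(Add(-8, Rational(27, 2)), -1)) = Mul(3, Pow(Rational(11, 2), -1)) = Mul(3, Rational(2, 11)) = Rational(6, 11) ≈ 0.54545)
H = -96
Mul(Add(o, H), Pow(Add(-387, 153), -1)) = Mul(Add(Rational(6, 11), -96), Pow(Add(-387, 153), -1)) = Mul(Rational(-1050, 11), Pow(-234, -1)) = Mul(Rational(-1050, 11), Rational(-1, 234)) = Rational(175, 429)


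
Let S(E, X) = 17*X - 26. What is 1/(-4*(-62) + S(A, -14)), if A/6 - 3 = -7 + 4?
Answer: -1/16 ≈ -0.062500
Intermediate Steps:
A = 0 (A = 18 + 6*(-7 + 4) = 18 + 6*(-3) = 18 - 18 = 0)
S(E, X) = -26 + 17*X
1/(-4*(-62) + S(A, -14)) = 1/(-4*(-62) + (-26 + 17*(-14))) = 1/(248 + (-26 - 238)) = 1/(248 - 264) = 1/(-16) = -1/16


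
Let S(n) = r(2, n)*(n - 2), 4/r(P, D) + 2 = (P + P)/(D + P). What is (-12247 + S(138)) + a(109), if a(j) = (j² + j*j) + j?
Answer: 783016/69 ≈ 11348.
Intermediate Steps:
r(P, D) = 4/(-2 + 2*P/(D + P)) (r(P, D) = 4/(-2 + (P + P)/(D + P)) = 4/(-2 + (2*P)/(D + P)) = 4/(-2 + 2*P/(D + P)))
a(j) = j + 2*j² (a(j) = (j² + j²) + j = 2*j² + j = j + 2*j²)
S(n) = (-2 + n)*(-2 - 4/n) (S(n) = (-2 - 2*2/n)*(n - 2) = (-2 - 4/n)*(-2 + n) = (-2 + n)*(-2 - 4/n))
(-12247 + S(138)) + a(109) = (-12247 + (-2*138 + 8/138)) + 109*(1 + 2*109) = (-12247 + (-276 + 8*(1/138))) + 109*(1 + 218) = (-12247 + (-276 + 4/69)) + 109*219 = (-12247 - 19040/69) + 23871 = -864083/69 + 23871 = 783016/69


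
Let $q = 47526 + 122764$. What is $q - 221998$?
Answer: $-51708$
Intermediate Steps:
$q = 170290$
$q - 221998 = 170290 - 221998 = -51708$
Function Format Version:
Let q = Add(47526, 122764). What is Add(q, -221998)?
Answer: -51708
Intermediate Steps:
q = 170290
Add(q, -221998) = Add(170290, -221998) = -51708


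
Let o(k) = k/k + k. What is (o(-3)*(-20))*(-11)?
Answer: -440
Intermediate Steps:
o(k) = 1 + k
(o(-3)*(-20))*(-11) = ((1 - 3)*(-20))*(-11) = -2*(-20)*(-11) = 40*(-11) = -440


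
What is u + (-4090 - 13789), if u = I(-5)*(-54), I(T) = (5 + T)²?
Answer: -17879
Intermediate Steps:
u = 0 (u = (5 - 5)²*(-54) = 0²*(-54) = 0*(-54) = 0)
u + (-4090 - 13789) = 0 + (-4090 - 13789) = 0 - 17879 = -17879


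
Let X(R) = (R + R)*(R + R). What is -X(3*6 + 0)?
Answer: -1296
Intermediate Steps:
X(R) = 4*R² (X(R) = (2*R)*(2*R) = 4*R²)
-X(3*6 + 0) = -4*(3*6 + 0)² = -4*(18 + 0)² = -4*18² = -4*324 = -1*1296 = -1296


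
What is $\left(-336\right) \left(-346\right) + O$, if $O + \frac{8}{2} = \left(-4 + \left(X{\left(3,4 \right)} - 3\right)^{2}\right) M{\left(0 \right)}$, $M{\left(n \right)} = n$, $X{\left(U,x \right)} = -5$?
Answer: $116252$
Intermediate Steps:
$O = -4$ ($O = -4 + \left(-4 + \left(-5 - 3\right)^{2}\right) 0 = -4 + \left(-4 + \left(-8\right)^{2}\right) 0 = -4 + \left(-4 + 64\right) 0 = -4 + 60 \cdot 0 = -4 + 0 = -4$)
$\left(-336\right) \left(-346\right) + O = \left(-336\right) \left(-346\right) - 4 = 116256 - 4 = 116252$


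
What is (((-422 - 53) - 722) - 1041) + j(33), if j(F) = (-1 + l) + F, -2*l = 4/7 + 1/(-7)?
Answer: -30887/14 ≈ -2206.2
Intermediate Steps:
l = -3/14 (l = -(4/7 + 1/(-7))/2 = -(4*(⅐) + 1*(-⅐))/2 = -(4/7 - ⅐)/2 = -½*3/7 = -3/14 ≈ -0.21429)
j(F) = -17/14 + F (j(F) = (-1 - 3/14) + F = -17/14 + F)
(((-422 - 53) - 722) - 1041) + j(33) = (((-422 - 53) - 722) - 1041) + (-17/14 + 33) = ((-475 - 722) - 1041) + 445/14 = (-1197 - 1041) + 445/14 = -2238 + 445/14 = -30887/14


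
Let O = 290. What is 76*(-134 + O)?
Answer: 11856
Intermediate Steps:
76*(-134 + O) = 76*(-134 + 290) = 76*156 = 11856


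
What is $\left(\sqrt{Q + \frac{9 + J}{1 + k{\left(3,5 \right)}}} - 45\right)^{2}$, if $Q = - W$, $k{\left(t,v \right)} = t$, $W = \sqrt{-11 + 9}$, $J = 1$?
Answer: $\frac{\left(90 - \sqrt{2} \sqrt{5 - 2 i \sqrt{2}}\right)^{2}}{4} \approx 1880.0 + 37.415 i$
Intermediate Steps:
$W = i \sqrt{2}$ ($W = \sqrt{-2} = i \sqrt{2} \approx 1.4142 i$)
$Q = - i \sqrt{2} \approx - 1.4142 i$
$\left(\sqrt{Q + \frac{9 + J}{1 + k{\left(3,5 \right)}}} - 45\right)^{2} = \left(\sqrt{- i \sqrt{2} + \frac{9 + 1}{1 + 3}} - 45\right)^{2} = \left(\sqrt{- i \sqrt{2} + \frac{10}{4}} - 45\right)^{2} = \left(\sqrt{- i \sqrt{2} + 10 \cdot \frac{1}{4}} - 45\right)^{2} = \left(\sqrt{- i \sqrt{2} + \frac{5}{2}} - 45\right)^{2} = \left(\sqrt{\frac{5}{2} - i \sqrt{2}} - 45\right)^{2} = \left(-45 + \sqrt{\frac{5}{2} - i \sqrt{2}}\right)^{2}$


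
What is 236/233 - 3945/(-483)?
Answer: 344391/37513 ≈ 9.1806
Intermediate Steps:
236/233 - 3945/(-483) = 236*(1/233) - 3945*(-1/483) = 236/233 + 1315/161 = 344391/37513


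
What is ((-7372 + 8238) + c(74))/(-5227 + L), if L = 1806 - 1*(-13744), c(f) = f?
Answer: 940/10323 ≈ 0.091059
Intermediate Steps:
L = 15550 (L = 1806 + 13744 = 15550)
((-7372 + 8238) + c(74))/(-5227 + L) = ((-7372 + 8238) + 74)/(-5227 + 15550) = (866 + 74)/10323 = 940*(1/10323) = 940/10323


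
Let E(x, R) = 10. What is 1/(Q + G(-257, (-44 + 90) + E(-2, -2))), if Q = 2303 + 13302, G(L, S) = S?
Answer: 1/15661 ≈ 6.3853e-5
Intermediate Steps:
Q = 15605
1/(Q + G(-257, (-44 + 90) + E(-2, -2))) = 1/(15605 + ((-44 + 90) + 10)) = 1/(15605 + (46 + 10)) = 1/(15605 + 56) = 1/15661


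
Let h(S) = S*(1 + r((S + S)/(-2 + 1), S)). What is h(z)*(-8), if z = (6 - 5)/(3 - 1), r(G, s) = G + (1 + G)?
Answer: 0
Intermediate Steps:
r(G, s) = 1 + 2*G
z = ½ (z = 1/2 = 1*(½) = ½ ≈ 0.50000)
h(S) = S*(2 - 4*S) (h(S) = S*(1 + (1 + 2*((S + S)/(-2 + 1)))) = S*(1 + (1 + 2*((2*S)/(-1)))) = S*(1 + (1 + 2*((2*S)*(-1)))) = S*(1 + (1 + 2*(-2*S))) = S*(1 + (1 - 4*S)) = S*(2 - 4*S))
h(z)*(-8) = (2*(½)*(1 - 2*½))*(-8) = (2*(½)*(1 - 1))*(-8) = (2*(½)*0)*(-8) = 0*(-8) = 0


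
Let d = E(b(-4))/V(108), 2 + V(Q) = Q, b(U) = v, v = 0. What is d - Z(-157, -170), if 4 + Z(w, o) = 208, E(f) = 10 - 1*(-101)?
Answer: -21513/106 ≈ -202.95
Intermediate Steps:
b(U) = 0
E(f) = 111 (E(f) = 10 + 101 = 111)
Z(w, o) = 204 (Z(w, o) = -4 + 208 = 204)
V(Q) = -2 + Q
d = 111/106 (d = 111/(-2 + 108) = 111/106 ≈ 1.0472)
d - Z(-157, -170) = 111/106 - 1*204 = 111/106 - 204 = -21513/106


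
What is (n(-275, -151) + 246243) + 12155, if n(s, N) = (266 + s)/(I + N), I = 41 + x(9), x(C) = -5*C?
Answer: 40051699/155 ≈ 2.5840e+5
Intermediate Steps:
I = -4 (I = 41 - 5*9 = 41 - 45 = -4)
n(s, N) = (266 + s)/(-4 + N)
(n(-275, -151) + 246243) + 12155 = ((266 - 275)/(-4 - 151) + 246243) + 12155 = (-9/(-155) + 246243) + 12155 = (-1/155*(-9) + 246243) + 12155 = (9/155 + 246243) + 12155 = 38167674/155 + 12155 = 40051699/155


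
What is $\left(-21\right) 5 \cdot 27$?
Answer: $-2835$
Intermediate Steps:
$\left(-21\right) 5 \cdot 27 = \left(-105\right) 27 = -2835$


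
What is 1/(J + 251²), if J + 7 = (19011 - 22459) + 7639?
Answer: 1/67185 ≈ 1.4884e-5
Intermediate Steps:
J = 4184 (J = -7 + ((19011 - 22459) + 7639) = -7 + (-3448 + 7639) = -7 + 4191 = 4184)
1/(J + 251²) = 1/(4184 + 251²) = 1/(4184 + 63001) = 1/67185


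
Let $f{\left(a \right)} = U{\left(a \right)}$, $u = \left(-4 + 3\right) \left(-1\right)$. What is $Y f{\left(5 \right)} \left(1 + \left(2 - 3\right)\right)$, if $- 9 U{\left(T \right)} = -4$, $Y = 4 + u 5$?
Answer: $0$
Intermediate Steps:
$u = 1$ ($u = \left(-1\right) \left(-1\right) = 1$)
$Y = 9$ ($Y = 4 + 1 \cdot 5 = 4 + 5 = 9$)
$U{\left(T \right)} = \frac{4}{9}$ ($U{\left(T \right)} = \left(- \frac{1}{9}\right) \left(-4\right) = \frac{4}{9}$)
$f{\left(a \right)} = \frac{4}{9}$
$Y f{\left(5 \right)} \left(1 + \left(2 - 3\right)\right) = 9 \cdot \frac{4}{9} \left(1 + \left(2 - 3\right)\right) = 4 \left(1 + \left(2 - 3\right)\right) = 4 \left(1 - 1\right) = 4 \cdot 0 = 0$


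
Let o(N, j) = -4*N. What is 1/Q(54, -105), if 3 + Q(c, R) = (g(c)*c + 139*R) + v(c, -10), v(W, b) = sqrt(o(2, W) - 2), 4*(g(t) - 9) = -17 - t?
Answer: -60282/908479921 - 4*I*sqrt(10)/908479921 ≈ -6.6355e-5 - 1.3923e-8*I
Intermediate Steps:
g(t) = 19/4 - t/4 (g(t) = 9 + (-17 - t)/4 = 9 + (-17/4 - t/4) = 19/4 - t/4)
v(W, b) = I*sqrt(10) (v(W, b) = sqrt(-4*2 - 2) = sqrt(-8 - 2) = sqrt(-10) = I*sqrt(10))
Q(c, R) = -3 + 139*R + I*sqrt(10) + c*(19/4 - c/4) (Q(c, R) = -3 + (((19/4 - c/4)*c + 139*R) + I*sqrt(10)) = -3 + ((c*(19/4 - c/4) + 139*R) + I*sqrt(10)) = -3 + ((139*R + c*(19/4 - c/4)) + I*sqrt(10)) = -3 + (139*R + I*sqrt(10) + c*(19/4 - c/4)) = -3 + 139*R + I*sqrt(10) + c*(19/4 - c/4))
1/Q(54, -105) = 1/(-3 + 139*(-105) + I*sqrt(10) - 1/4*54*(-19 + 54)) = 1/(-3 - 14595 + I*sqrt(10) - 1/4*54*35) = 1/(-3 - 14595 + I*sqrt(10) - 945/2) = 1/(-30141/2 + I*sqrt(10))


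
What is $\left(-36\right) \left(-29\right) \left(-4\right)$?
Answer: $-4176$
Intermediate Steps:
$\left(-36\right) \left(-29\right) \left(-4\right) = 1044 \left(-4\right) = -4176$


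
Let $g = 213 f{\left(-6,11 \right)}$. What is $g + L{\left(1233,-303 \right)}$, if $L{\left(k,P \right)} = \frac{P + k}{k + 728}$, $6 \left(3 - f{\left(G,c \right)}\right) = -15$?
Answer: $\frac{4596483}{3922} \approx 1172.0$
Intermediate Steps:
$f{\left(G,c \right)} = \frac{11}{2}$ ($f{\left(G,c \right)} = 3 - - \frac{5}{2} = 3 + \frac{5}{2} = \frac{11}{2}$)
$L{\left(k,P \right)} = \frac{P + k}{728 + k}$
$g = \frac{2343}{2}$ ($g = 213 \cdot \frac{11}{2} = \frac{2343}{2} \approx 1171.5$)
$g + L{\left(1233,-303 \right)} = \frac{2343}{2} + \frac{-303 + 1233}{728 + 1233} = \frac{2343}{2} + \frac{1}{1961} \cdot 930 = \frac{2343}{2} + \frac{930}{1961} = \frac{4596483}{3922}$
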